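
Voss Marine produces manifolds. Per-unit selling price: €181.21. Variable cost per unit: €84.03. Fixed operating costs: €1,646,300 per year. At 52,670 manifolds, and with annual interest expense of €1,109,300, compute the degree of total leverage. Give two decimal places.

2.17

At 52,670 units, contribution = 52,670 × €97.18 = €5,118,470.60.
Operating income = contribution − fixed costs = €5,118,470.60 − €1,646,300 = €3,472,170.60. Interest = €1,109,300.00, so EBIT − I = €2,362,870.60.
Degree of total leverage = total CM / (EBIT − interest) = €5,118,470.60 / €2,362,870.60 = 2.1662.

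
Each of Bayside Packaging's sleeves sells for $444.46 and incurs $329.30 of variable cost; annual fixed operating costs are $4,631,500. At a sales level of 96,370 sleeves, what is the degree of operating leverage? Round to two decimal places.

At 96,370 units, contribution = 96,370 × $115.16 = $11,097,969.20.
EBIT = $11,097,969.20 − $4,631,500 = $6,466,469.20.
Degree of operating leverage = $11,097,969.20 / $6,466,469.20 = 1.7162.

1.72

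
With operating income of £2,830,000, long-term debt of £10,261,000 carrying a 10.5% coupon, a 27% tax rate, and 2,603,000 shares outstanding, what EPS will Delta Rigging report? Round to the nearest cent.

Interest = £1,077,405.00, so EBT = £2,830,000 − £1,077,405.00 = £1,752,595.00.
Net income = £1,752,595.00 × (1 − 0.27) = £1,279,394.35.
EPS = £1,279,394.35 ÷ 2,603,000 = £0.49.

£0.49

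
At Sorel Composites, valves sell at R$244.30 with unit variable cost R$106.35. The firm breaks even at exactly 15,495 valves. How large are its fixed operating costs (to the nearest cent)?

Contribution margin per unit = R$244.30 − R$106.35 = R$137.95.
Since BE = FC / CM, FC = 15,495 × R$137.95 = R$2,137,535.25.

R$2,137,535.25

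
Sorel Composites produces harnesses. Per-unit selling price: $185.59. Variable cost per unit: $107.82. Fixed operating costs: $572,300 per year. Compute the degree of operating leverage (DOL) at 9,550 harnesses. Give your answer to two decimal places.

4.36

Contribution at this volume is 9,550 × $77.77 = $742,703.50.
Operating income = contribution − fixed costs = $742,703.50 − $572,300 = $170,403.50.
So DOL = total CM / EBIT = $742,703.50 / $170,403.50 = 4.3585.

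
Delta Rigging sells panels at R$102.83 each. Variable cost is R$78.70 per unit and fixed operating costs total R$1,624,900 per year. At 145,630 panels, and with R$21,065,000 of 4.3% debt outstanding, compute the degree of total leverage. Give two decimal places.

Contribution at this volume is 145,630 × R$24.13 = R$3,514,051.90.
EBIT = R$3,514,051.90 − R$1,624,900 = R$1,889,151.90. Interest = R$905,795.00, so EBIT − I = R$983,356.90.
Degree of total leverage = total CM / (EBIT − interest) = R$3,514,051.90 / R$983,356.90 = 3.5735.

3.57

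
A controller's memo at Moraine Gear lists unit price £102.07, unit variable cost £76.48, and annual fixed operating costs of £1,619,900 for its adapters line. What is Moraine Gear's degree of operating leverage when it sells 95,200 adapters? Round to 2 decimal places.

2.98

At 95,200 units, contribution = 95,200 × £25.59 = £2,436,168.00.
Subtracting fixed costs: EBIT = £2,436,168.00 − £1,619,900 = £816,268.00.
DOL = contribution ÷ EBIT = £2,436,168.00 ÷ £816,268.00 = 2.9845.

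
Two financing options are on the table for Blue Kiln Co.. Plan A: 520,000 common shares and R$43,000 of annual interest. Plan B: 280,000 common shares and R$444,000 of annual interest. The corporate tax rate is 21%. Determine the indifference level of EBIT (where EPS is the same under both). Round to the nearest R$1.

R$911,833

At indifference, (EBIT − 43,000)(1 − t)/520,000 = (EBIT − 444,000)(1 − t)/280,000.
Cancelling (1 − t) and cross-multiplying: 280,000·(EBIT − 43,000) = 520,000·(EBIT − 444,000).
EBIT × (520,000 − 280,000) = 444,000 × 520,000 − 43,000 × 280,000 = 218,840,000,000, so EBIT = 218,840,000,000 ÷ 240,000 = 911,833.33.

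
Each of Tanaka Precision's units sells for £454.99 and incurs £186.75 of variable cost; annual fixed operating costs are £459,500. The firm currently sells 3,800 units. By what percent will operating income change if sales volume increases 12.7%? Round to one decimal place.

Total contribution margin = 3,800 × £268.24 = £1,019,312.00.
EBIT = £1,019,312.00 − £459,500 = £559,812.00.
DOL = contribution ÷ EBIT = £1,019,312.00 ÷ £559,812.00 = 1.8208.
%ΔEBIT = DOL × %ΔSales = 1.8208 × +12.7% = +23.1%.

+23.1%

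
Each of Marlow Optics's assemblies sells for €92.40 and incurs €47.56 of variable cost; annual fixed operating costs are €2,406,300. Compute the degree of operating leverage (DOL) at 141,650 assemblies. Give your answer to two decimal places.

1.61

Total contribution margin = 141,650 × €44.84 = €6,351,586.00.
Operating income = contribution − fixed costs = €6,351,586.00 − €2,406,300 = €3,945,286.00.
DOL = contribution ÷ EBIT = €6,351,586.00 ÷ €3,945,286.00 = 1.6099.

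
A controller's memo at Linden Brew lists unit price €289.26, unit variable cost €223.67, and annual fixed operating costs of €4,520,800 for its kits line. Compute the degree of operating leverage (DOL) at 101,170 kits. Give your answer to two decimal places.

Contribution at this volume is 101,170 × €65.59 = €6,635,740.30.
EBIT = €6,635,740.30 − €4,520,800 = €2,114,940.30.
So DOL = total CM / EBIT = €6,635,740.30 / €2,114,940.30 = 3.1376.

3.14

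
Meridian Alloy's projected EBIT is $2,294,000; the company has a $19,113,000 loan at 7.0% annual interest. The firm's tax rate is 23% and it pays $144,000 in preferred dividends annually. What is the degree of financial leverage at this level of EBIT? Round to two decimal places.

Annual interest charges come to $1,337,910.00.
Pre-tax preferred-dividend burden = $144,000 ÷ (1 − 0.23) = $187,012.99.
DFL = EBIT ÷ [EBIT − I − D_p/(1−t)] = $2,294,000 ÷ [$2,294,000 − $1,337,910.00 − $187,012.99] = $2,294,000 ÷ $769,077.01 = 2.9828.

2.98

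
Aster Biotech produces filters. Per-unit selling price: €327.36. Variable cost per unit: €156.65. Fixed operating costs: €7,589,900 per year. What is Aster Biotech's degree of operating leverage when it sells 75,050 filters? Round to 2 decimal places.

At 75,050 units, contribution = 75,050 × €170.71 = €12,811,785.50.
Subtracting fixed costs: EBIT = €12,811,785.50 − €7,589,900 = €5,221,885.50.
DOL = contribution ÷ EBIT = €12,811,785.50 ÷ €5,221,885.50 = 2.4535.

2.45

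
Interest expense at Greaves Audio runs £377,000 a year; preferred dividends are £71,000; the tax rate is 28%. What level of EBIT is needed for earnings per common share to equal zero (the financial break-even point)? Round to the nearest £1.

£475,611

Preferred dividends are paid after tax, so their pre-tax equivalent is £71,000 ÷ (1 − 0.28) = £98,611.11.
Financial break-even EBIT = interest + D_p ÷ (1 − t) = £377,000 + £98,611.11 = £475,611.11.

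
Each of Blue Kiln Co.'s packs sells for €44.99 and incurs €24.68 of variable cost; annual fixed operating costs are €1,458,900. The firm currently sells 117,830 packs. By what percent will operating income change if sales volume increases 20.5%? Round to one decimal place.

+52.5%

At 117,830 units, contribution = 117,830 × €20.31 = €2,393,127.30.
Operating income = contribution − fixed costs = €2,393,127.30 − €1,458,900 = €934,227.30.
DOL = contribution ÷ EBIT = €2,393,127.30 ÷ €934,227.30 = 2.5616.
Operating income changes by 2.5616 × +20.5% = +52.5%.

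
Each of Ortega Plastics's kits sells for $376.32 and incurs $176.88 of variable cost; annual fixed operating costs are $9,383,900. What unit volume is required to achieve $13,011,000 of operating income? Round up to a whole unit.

112,289 kits

Each unit contributes $376.32 − $176.88 = $199.44.
Units = (FC + target) / CM = ($9,383,900 + $13,011,000) / $199.44 = 112,288.91, so 112,289 kits.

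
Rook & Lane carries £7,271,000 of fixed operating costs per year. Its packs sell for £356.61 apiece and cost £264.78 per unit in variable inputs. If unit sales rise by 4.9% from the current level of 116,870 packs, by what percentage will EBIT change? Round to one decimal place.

+15.2%

Total contribution margin = 116,870 × £91.83 = £10,732,172.10.
Subtracting fixed costs: EBIT = £10,732,172.10 − £7,271,000 = £3,461,172.10.
Degree of operating leverage = £10,732,172.10 / £3,461,172.10 = 3.1007.
%ΔEBIT = DOL × %ΔSales = 3.1007 × +4.9% = +15.2%.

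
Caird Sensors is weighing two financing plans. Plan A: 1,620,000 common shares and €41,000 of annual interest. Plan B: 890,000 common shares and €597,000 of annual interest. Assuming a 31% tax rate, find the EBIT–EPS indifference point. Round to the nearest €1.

At indifference, (EBIT − 41,000)(1 − t)/1,620,000 = (EBIT − 597,000)(1 − t)/890,000.
Cancelling (1 − t) and cross-multiplying: 890,000·(EBIT − 41,000) = 1,620,000·(EBIT − 597,000).
Solving, EBIT = (597,000·1,620,000 − 41,000·890,000) / (1,620,000 − 890,000) = 930,650,000,000 / 730,000 = 1,274,863.01.

€1,274,863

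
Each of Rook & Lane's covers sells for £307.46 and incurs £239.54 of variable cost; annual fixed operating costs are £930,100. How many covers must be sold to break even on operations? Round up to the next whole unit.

Each unit contributes £307.46 − £239.54 = £67.92.
Break-even volume = fixed costs ÷ CM per unit = £930,100 ÷ £67.92 = 13,694.05, so 13,695 covers.

13,695 covers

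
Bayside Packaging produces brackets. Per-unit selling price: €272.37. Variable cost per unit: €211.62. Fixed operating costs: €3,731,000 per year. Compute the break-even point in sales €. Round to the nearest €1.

CM per unit = €272.37 − €211.62 = €60.75; CM ratio = €60.75 / €272.37 = 0.2230.
Break-even revenue = fixed costs × price ÷ CM = €3,731,000 × €272.37 ÷ €60.75 = €16,727,777.

€16,727,777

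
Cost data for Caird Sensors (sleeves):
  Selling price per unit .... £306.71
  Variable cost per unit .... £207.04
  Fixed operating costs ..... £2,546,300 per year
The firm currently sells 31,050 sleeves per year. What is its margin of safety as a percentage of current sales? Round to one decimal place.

17.7%

Each unit contributes £306.71 − £207.04 = £99.67. Break-even units = £2,546,300 ÷ £99.67 = 25,547.31; break-even revenue = 25,547.31 × £306.71 = £7,835,614.26.
Current sales = 31,050 × £306.71 = £9,523,345.50.
Margin of safety = (£9,523,345.50 − £7,835,614.26) ÷ £9,523,345.50 = 17.7%.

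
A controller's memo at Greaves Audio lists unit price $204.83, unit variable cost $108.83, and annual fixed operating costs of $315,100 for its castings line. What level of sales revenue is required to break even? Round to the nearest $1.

Contribution margin per unit = $204.83 − $108.83 = $96.00, a CM ratio of $96.00 ÷ $204.83 = 0.4687.
Break-even sales = FC ÷ CM ratio = $315,100 × $204.83 / $96.00 = $672,312.

$672,312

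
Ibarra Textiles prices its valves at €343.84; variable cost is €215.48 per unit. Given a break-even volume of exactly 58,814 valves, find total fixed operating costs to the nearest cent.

Unit CM = price − variable cost = €343.84 − €215.48 = €128.36.
Fixed costs = break-even units × CM = 58,814 × €128.36 = €7,549,365.04.

€7,549,365.04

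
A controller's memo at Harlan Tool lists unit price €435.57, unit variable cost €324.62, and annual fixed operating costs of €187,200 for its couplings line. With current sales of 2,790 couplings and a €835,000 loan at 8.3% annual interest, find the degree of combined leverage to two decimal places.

5.84

Contribution at this volume is 2,790 × €110.95 = €309,550.50.
Operating income = contribution − fixed costs = €309,550.50 − €187,200 = €122,350.50. Interest = €69,305.00, so EBIT − I = €53,045.50.
Degree of total leverage = total CM / (EBIT − interest) = €309,550.50 / €53,045.50 = 5.8356.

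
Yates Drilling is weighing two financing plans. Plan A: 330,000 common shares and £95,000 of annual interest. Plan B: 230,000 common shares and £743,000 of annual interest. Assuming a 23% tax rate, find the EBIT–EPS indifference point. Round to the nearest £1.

Set EPS_A = EPS_B: (EBIT − £95,000)(1 − 0.23) ÷ 330,000 = (EBIT − £743,000)(1 − 0.23) ÷ 230,000.
The (1 − t) factor cancels: (EBIT − 95,000) × 230,000 = (EBIT − 743,000) × 330,000.
Solving, EBIT = (743,000·330,000 − 95,000·230,000) / (330,000 − 230,000) = 223,340,000,000 / 100,000 = 2,233,400.00.

£2,233,400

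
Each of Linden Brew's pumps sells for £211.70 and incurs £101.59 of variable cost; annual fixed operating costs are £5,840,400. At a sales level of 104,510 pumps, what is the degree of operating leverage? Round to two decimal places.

2.03

At 104,510 units, contribution = 104,510 × £110.11 = £11,507,596.10.
EBIT = £11,507,596.10 − £5,840,400 = £5,667,196.10.
DOL = contribution ÷ EBIT = £11,507,596.10 ÷ £5,667,196.10 = 2.0306.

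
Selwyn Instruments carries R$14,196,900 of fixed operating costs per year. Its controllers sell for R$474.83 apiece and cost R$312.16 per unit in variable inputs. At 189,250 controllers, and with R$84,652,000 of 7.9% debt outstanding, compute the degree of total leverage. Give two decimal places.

3.11

Contribution at this volume is 189,250 × R$162.67 = R$30,785,297.50.
Subtracting fixed costs: EBIT = R$30,785,297.50 − R$14,196,900 = R$16,588,397.50. Interest = R$6,687,508.00.
DOL = R$30,785,297.50 ÷ R$16,588,397.50 = 1.8558; DFL = R$16,588,397.50 ÷ R$9,900,889.50 = 1.6754.
Combined leverage = 1.8558 × 1.6754 = 3.1092.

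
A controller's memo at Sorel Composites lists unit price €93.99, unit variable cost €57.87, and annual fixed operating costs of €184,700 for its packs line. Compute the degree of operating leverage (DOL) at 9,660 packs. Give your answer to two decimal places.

2.12

Contribution at this volume is 9,660 × €36.12 = €348,919.20.
EBIT = €348,919.20 − €184,700 = €164,219.20.
So DOL = total CM / EBIT = €348,919.20 / €164,219.20 = 2.1247.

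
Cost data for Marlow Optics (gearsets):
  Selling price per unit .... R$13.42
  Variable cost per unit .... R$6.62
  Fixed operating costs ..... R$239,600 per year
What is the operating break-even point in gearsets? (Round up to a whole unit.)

35,236 gearsets

Each unit contributes R$13.42 − R$6.62 = R$6.80.
Break-even volume = fixed costs ÷ CM per unit = R$239,600 ÷ R$6.80 = 35,235.29, so 35,236 gearsets.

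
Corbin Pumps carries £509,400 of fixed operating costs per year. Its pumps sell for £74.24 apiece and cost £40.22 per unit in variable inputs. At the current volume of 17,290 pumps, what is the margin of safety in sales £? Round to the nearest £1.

£171,974

Unit CM = price − variable cost = £74.24 − £40.22 = £34.02. Break-even units = £509,400 ÷ £34.02 = 14,973.54; break-even revenue = 14,973.54 × £74.24 = £1,111,635.98.
Actual sales revenue = 17,290 × £74.24 = £1,283,609.60.
Margin of safety = £1,283,609.60 − £1,111,635.98 = £171,974.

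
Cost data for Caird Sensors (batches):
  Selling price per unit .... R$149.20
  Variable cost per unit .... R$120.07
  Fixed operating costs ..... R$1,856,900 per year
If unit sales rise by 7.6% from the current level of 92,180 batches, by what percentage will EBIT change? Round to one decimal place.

At 92,180 units, contribution = 92,180 × R$29.13 = R$2,685,203.40.
Subtracting fixed costs: EBIT = R$2,685,203.40 − R$1,856,900 = R$828,303.40.
Degree of operating leverage = R$2,685,203.40 / R$828,303.40 = 3.2418.
Operating income changes by 3.2418 × +7.6% = +24.6%.

+24.6%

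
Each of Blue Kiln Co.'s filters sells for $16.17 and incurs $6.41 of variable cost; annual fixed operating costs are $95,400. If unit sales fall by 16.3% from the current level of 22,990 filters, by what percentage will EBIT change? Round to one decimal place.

At 22,990 units, contribution = 22,990 × $9.76 = $224,382.40.
EBIT = $224,382.40 − $95,400 = $128,982.40.
So DOL = total CM / EBIT = $224,382.40 / $128,982.40 = 1.7396.
So EBIT moves 1.7396 × (-16.3%) = -28.4%.

-28.4%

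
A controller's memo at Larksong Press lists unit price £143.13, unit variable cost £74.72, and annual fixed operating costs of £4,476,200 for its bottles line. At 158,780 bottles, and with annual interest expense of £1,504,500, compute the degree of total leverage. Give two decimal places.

2.23

Contribution at this volume is 158,780 × £68.41 = £10,862,139.80.
EBIT = £10,862,139.80 − £4,476,200 = £6,385,939.80. Interest = £1,504,500.00.
DOL = £10,862,139.80 ÷ £6,385,939.80 = 1.7009; DFL = £6,385,939.80 ÷ £4,881,439.80 = 1.3082.
DCL = DOL × DFL = 1.7009 × 1.3082 = 2.2251.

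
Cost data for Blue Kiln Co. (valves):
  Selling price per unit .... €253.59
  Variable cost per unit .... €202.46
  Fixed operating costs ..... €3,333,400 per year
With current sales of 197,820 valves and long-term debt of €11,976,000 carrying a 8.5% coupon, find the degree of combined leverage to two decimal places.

Total contribution margin = 197,820 × €51.13 = €10,114,536.60.
EBIT = €10,114,536.60 − €3,333,400 = €6,781,136.60. Interest = €1,017,960.00.
DOL = €10,114,536.60 ÷ €6,781,136.60 = 1.4916; DFL = €6,781,136.60 ÷ €5,763,176.60 = 1.1766.
DCL = DOL × DFL = 1.4916 × 1.1766 = 1.7550.

1.76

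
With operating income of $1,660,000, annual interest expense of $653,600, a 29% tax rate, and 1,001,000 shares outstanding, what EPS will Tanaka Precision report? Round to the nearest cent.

$0.71

Interest = $653,600.00, so EBT = $1,660,000 − $653,600.00 = $1,006,400.00.
Net income = $1,006,400.00 × (1 − 0.29) = $714,544.00.
EPS = $714,544.00 ÷ 1,001,000 = $0.71.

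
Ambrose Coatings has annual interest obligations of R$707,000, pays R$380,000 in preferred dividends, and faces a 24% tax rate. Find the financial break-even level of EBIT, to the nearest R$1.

R$1,207,000

Grossing the preferred dividend up to pre-tax terms: R$380,000 / (1 − 0.24) = R$500,000.00.
Financial break-even EBIT = interest + D_p ÷ (1 − t) = R$707,000 + R$500,000.00 = R$1,207,000.00.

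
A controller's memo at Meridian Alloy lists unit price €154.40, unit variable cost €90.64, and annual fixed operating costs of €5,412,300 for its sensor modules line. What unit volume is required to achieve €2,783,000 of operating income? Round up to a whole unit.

128,534 sensor modules

Each unit contributes €154.40 − €90.64 = €63.76.
Need Q such that Q × €63.76 − €5,412,300 = €2,783,000, i.e. Q = €8,195,300 / €63.76 = 128,533.56 → 128,534.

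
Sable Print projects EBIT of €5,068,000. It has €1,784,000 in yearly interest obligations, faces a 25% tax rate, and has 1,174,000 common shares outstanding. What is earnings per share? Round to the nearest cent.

Pre-tax income = €5,068,000 − €1,784,000.00 = €3,284,000.00.
After tax at 25%: net income = €3,284,000.00 × 0.75 = €2,463,000.00.
EPS = €2,463,000.00 ÷ 1,174,000 = €2.10.

€2.10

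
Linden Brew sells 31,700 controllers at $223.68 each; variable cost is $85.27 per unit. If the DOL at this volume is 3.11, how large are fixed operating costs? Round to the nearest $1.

Total contribution margin = 31,700 × $138.41 = $4,387,597.00.
Since DOL = CM ÷ EBIT, EBIT = $4,387,597.00 ÷ 3.11 = $1,410,802.89.
And FC = contribution − EBIT = $4,387,597.00 − $1,410,802.89 = $2,976,794.

$2,976,794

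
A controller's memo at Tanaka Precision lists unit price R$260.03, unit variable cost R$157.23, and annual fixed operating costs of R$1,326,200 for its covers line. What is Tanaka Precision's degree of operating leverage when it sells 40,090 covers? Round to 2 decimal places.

Total contribution margin = 40,090 × R$102.80 = R$4,121,252.00.
Operating income = contribution − fixed costs = R$4,121,252.00 − R$1,326,200 = R$2,795,052.00.
DOL = contribution ÷ EBIT = R$4,121,252.00 ÷ R$2,795,052.00 = 1.4745.

1.47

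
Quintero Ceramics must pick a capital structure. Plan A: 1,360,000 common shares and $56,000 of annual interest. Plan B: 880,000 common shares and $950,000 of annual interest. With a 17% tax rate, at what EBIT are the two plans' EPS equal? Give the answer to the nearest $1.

$2,589,000

Set EPS_A = EPS_B: (EBIT − $56,000)(1 − 0.17) ÷ 1,360,000 = (EBIT − $950,000)(1 − 0.17) ÷ 880,000.
Cancelling (1 − t) and cross-multiplying: 880,000·(EBIT − 56,000) = 1,360,000·(EBIT − 950,000).
EBIT × (1,360,000 − 880,000) = 950,000 × 1,360,000 − 56,000 × 880,000 = 1,242,720,000,000, so EBIT = 1,242,720,000,000 ÷ 480,000 = 2,589,000.00.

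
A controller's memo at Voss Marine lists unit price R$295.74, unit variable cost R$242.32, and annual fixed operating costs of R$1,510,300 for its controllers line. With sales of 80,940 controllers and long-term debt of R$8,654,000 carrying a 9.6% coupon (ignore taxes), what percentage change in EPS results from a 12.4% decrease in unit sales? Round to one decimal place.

-27.0%

At 80,940 units, contribution = 80,940 × R$53.42 = R$4,323,814.80.
Subtracting fixed costs: EBIT = R$4,323,814.80 − R$1,510,300 = R$2,813,514.80.
Interest = R$830,784.00, so EBIT − I = R$1,982,730.80.
Degree of combined leverage = contribution ÷ (EBIT − I) = R$4,323,814.80 ÷ R$1,982,730.80 = 2.1807.
EPS therefore changes by 2.1807 × (-12.4%) = -27.0%.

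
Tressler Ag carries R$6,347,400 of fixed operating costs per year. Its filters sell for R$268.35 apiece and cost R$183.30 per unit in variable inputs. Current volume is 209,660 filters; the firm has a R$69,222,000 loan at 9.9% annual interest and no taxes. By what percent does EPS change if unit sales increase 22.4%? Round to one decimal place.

At 209,660 units, contribution = 209,660 × R$85.05 = R$17,831,583.00.
EBIT = R$17,831,583.00 − R$6,347,400 = R$11,484,183.00.
After interest of R$6,852,978.00, pre-tax earnings = R$4,631,205.00.
Degree of combined leverage = contribution ÷ (EBIT − I) = R$17,831,583.00 ÷ R$4,631,205.00 = 3.8503.
%ΔEPS = DCL × %ΔSales = 3.8503 × +22.4% = +86.2%.

+86.2%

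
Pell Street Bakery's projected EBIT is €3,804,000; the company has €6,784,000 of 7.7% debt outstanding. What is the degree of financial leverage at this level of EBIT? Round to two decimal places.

Annual interest charges come to €522,368.00.
DFL = EBIT ÷ (EBIT − I) = €3,804,000 ÷ (€3,804,000 − €522,368.00) = €3,804,000 ÷ €3,281,632.00 = 1.1592.

1.16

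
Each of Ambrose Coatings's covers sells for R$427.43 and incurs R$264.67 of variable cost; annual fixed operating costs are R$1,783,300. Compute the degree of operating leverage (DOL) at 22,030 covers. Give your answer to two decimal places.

1.99

Contribution at this volume is 22,030 × R$162.76 = R$3,585,602.80.
Subtracting fixed costs: EBIT = R$3,585,602.80 − R$1,783,300 = R$1,802,302.80.
DOL = contribution ÷ EBIT = R$3,585,602.80 ÷ R$1,802,302.80 = 1.9895.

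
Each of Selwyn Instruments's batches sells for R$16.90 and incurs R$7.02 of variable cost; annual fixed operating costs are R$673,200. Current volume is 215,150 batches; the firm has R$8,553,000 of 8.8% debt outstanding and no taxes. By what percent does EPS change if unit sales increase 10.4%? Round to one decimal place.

+31.6%

At 215,150 units, contribution = 215,150 × R$9.88 = R$2,125,682.00.
Subtracting fixed costs: EBIT = R$2,125,682.00 − R$673,200 = R$1,452,482.00.
Interest = R$752,664.00, so EBIT − I = R$699,818.00.
Degree of combined leverage = contribution ÷ (EBIT − I) = R$2,125,682.00 ÷ R$699,818.00 = 3.0375.
%ΔEPS = DCL × %ΔSales = 3.0375 × +10.4% = +31.6%.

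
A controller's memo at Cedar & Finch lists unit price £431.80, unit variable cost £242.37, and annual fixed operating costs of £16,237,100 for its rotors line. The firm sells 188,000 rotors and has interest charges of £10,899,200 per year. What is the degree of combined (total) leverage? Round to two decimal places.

4.20

At 188,000 units, contribution = 188,000 × £189.43 = £35,612,840.00.
EBIT = £35,612,840.00 − £16,237,100 = £19,375,740.00. Interest = £10,899,200.00, so EBIT − I = £8,476,540.00.
DCL = contribution ÷ (EBIT − I) = £35,612,840.00 ÷ £8,476,540.00 = 4.2013.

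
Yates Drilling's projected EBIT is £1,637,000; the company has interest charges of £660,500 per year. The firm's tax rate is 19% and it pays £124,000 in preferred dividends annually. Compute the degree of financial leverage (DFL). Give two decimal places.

1.99

Annual interest charges come to £660,500.00.
Preferred dividends grossed up pre-tax: £124,000 / (1 − 0.19) = £153,086.42.
DFL = EBIT ÷ [EBIT − I − D_p/(1−t)] = £1,637,000 ÷ [£1,637,000 − £660,500.00 − £153,086.42] = £1,637,000 ÷ £823,413.58 = 1.9881.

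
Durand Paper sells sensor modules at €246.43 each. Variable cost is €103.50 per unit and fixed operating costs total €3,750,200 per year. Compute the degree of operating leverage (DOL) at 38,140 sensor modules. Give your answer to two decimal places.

Contribution at this volume is 38,140 × €142.93 = €5,451,350.20.
Subtracting fixed costs: EBIT = €5,451,350.20 − €3,750,200 = €1,701,150.20.
So DOL = total CM / EBIT = €5,451,350.20 / €1,701,150.20 = 3.2045.

3.20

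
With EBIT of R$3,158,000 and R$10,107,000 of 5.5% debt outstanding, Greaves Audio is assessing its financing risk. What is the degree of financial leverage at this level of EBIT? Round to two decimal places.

Annual interest charges come to R$555,885.00.
DFL = EBIT ÷ (EBIT − I) = R$3,158,000 ÷ (R$3,158,000 − R$555,885.00) = R$3,158,000 ÷ R$2,602,115.00 = 1.2136.

1.21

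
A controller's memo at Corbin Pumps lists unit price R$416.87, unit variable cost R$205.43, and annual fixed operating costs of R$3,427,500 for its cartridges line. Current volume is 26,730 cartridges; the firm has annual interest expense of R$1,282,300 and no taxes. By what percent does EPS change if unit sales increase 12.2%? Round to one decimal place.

+73.2%

At 26,730 units, contribution = 26,730 × R$211.44 = R$5,651,791.20.
EBIT = R$5,651,791.20 − R$3,427,500 = R$2,224,291.20.
After interest of R$1,282,300.00, pre-tax earnings = R$941,991.20.
DCL = total CM / (EBIT − I) = R$5,651,791.20 / R$941,991.20 = 5.9998.
%ΔEPS = DCL × %ΔSales = 5.9998 × +12.2% = +73.2%.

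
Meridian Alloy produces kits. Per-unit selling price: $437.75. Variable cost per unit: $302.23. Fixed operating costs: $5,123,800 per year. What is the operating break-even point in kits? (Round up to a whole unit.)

37,809 kits

Each unit contributes $437.75 − $302.23 = $135.52.
Units to break even: $5,123,800 ÷ $135.52 = 37,808.44, rounded up to 37,809.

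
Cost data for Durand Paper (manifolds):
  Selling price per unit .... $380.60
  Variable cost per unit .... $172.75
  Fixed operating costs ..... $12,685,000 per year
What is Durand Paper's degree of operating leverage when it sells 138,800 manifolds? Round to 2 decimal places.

Contribution at this volume is 138,800 × $207.85 = $28,849,580.00.
Operating income = contribution − fixed costs = $28,849,580.00 − $12,685,000 = $16,164,580.00.
So DOL = total CM / EBIT = $28,849,580.00 / $16,164,580.00 = 1.7847.

1.78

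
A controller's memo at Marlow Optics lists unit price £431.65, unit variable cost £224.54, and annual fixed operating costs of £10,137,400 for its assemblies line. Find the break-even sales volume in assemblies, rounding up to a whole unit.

Each unit contributes £431.65 − £224.54 = £207.11.
Units to break even: £10,137,400 ÷ £207.11 = 48,946.94, rounded up to 48,947.

48,947 assemblies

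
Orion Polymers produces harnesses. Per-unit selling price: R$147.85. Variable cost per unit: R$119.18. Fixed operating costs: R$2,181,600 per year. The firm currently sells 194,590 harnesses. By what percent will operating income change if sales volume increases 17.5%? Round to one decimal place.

Contribution at this volume is 194,590 × R$28.67 = R$5,578,895.30.
EBIT = R$5,578,895.30 − R$2,181,600 = R$3,397,295.30.
DOL = contribution ÷ EBIT = R$5,578,895.30 ÷ R$3,397,295.30 = 1.6422.
So EBIT moves 1.6422 × (+17.5%) = +28.7%.

+28.7%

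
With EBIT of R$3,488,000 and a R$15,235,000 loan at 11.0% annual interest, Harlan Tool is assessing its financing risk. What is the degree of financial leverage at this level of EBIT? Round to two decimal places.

Annual interest charges come to R$1,675,850.00.
DFL = EBIT ÷ (EBIT − I) = R$3,488,000 ÷ (R$3,488,000 − R$1,675,850.00) = R$3,488,000 ÷ R$1,812,150.00 = 1.9248.

1.92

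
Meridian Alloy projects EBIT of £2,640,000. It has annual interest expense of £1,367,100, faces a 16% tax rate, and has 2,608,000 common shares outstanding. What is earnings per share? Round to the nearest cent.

Pre-tax income = £2,640,000 − £1,367,100.00 = £1,272,900.00.
After tax at 16%: net income = £1,272,900.00 × 0.84 = £1,069,236.00.
EPS = £1,069,236.00 ÷ 2,608,000 = £0.41.

£0.41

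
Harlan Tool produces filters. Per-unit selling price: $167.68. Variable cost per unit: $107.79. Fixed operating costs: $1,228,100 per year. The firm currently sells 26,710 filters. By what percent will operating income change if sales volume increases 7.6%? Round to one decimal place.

At 26,710 units, contribution = 26,710 × $59.89 = $1,599,661.90.
Subtracting fixed costs: EBIT = $1,599,661.90 − $1,228,100 = $371,561.90.
DOL = contribution ÷ EBIT = $1,599,661.90 ÷ $371,561.90 = 4.3052.
So EBIT moves 4.3052 × (+7.6%) = +32.7%.

+32.7%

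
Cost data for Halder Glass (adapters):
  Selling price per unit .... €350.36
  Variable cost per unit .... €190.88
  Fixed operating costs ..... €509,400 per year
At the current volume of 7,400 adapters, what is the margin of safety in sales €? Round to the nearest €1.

€1,473,568

Each unit contributes €350.36 − €190.88 = €159.48. Break-even units = €509,400 ÷ €159.48 = 3,194.13; break-even revenue = 3,194.13 × €350.36 = €1,119,095.71.
Current sales = 7,400 × €350.36 = €2,592,664.00.
Margin of safety = €2,592,664.00 − €1,119,095.71 = €1,473,568.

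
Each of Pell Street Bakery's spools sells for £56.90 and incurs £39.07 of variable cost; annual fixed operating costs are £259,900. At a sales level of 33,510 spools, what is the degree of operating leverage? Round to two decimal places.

1.77

Total contribution margin = 33,510 × £17.83 = £597,483.30.
Subtracting fixed costs: EBIT = £597,483.30 − £259,900 = £337,583.30.
So DOL = total CM / EBIT = £597,483.30 / £337,583.30 = 1.7699.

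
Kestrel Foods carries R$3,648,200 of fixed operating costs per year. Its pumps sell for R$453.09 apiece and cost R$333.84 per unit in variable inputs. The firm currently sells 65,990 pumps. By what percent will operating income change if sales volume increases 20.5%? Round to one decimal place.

+38.2%

At 65,990 units, contribution = 65,990 × R$119.25 = R$7,869,307.50.
Operating income = contribution − fixed costs = R$7,869,307.50 − R$3,648,200 = R$4,221,107.50.
DOL = contribution ÷ EBIT = R$7,869,307.50 ÷ R$4,221,107.50 = 1.8643.
Operating income changes by 1.8643 × +20.5% = +38.2%.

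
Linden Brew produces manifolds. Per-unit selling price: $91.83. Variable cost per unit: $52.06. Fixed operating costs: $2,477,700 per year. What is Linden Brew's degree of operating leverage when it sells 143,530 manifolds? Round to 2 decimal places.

Total contribution margin = 143,530 × $39.77 = $5,708,188.10.
Subtracting fixed costs: EBIT = $5,708,188.10 − $2,477,700 = $3,230,488.10.
Degree of operating leverage = $5,708,188.10 / $3,230,488.10 = 1.7670.

1.77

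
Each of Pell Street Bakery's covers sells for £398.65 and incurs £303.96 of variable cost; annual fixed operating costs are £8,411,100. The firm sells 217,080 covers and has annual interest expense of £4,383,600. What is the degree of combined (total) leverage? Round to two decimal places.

2.65

Contribution at this volume is 217,080 × £94.69 = £20,555,305.20.
Subtracting fixed costs: EBIT = £20,555,305.20 − £8,411,100 = £12,144,205.20. Interest = £4,383,600.00, so EBIT − I = £7,760,605.20.
DCL = contribution ÷ (EBIT − I) = £20,555,305.20 ÷ £7,760,605.20 = 2.6487.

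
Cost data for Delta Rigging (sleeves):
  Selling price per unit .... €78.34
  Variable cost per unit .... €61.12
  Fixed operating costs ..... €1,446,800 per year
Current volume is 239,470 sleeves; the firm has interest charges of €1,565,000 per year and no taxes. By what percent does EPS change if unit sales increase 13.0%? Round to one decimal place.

Contribution at this volume is 239,470 × €17.22 = €4,123,673.40.
Operating income = contribution − fixed costs = €4,123,673.40 − €1,446,800 = €2,676,873.40.
After interest of €1,565,000.00, pre-tax earnings = €1,111,873.40.
Degree of combined leverage = contribution ÷ (EBIT − I) = €4,123,673.40 ÷ €1,111,873.40 = 3.7088.
EPS therefore changes by 3.7088 × (+13.0%) = +48.2%.

+48.2%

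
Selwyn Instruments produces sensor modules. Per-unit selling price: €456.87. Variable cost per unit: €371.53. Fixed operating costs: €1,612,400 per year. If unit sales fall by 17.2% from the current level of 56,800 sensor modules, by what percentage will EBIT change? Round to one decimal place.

Contribution at this volume is 56,800 × €85.34 = €4,847,312.00.
Subtracting fixed costs: EBIT = €4,847,312.00 − €1,612,400 = €3,234,912.00.
Degree of operating leverage = €4,847,312.00 / €3,234,912.00 = 1.4984.
Operating income changes by 1.4984 × -17.2% = -25.8%.

-25.8%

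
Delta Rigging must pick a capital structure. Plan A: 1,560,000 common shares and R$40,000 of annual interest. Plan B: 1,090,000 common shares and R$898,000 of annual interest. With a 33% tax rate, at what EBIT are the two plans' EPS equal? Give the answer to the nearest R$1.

R$2,887,830

At indifference, (EBIT − 40,000)(1 − t)/1,560,000 = (EBIT − 898,000)(1 − t)/1,090,000.
The (1 − t) factor cancels: (EBIT − 40,000) × 1,090,000 = (EBIT − 898,000) × 1,560,000.
EBIT × (1,560,000 − 1,090,000) = 898,000 × 1,560,000 − 40,000 × 1,090,000 = 1,357,280,000,000, so EBIT = 1,357,280,000,000 ÷ 470,000 = 2,887,829.79.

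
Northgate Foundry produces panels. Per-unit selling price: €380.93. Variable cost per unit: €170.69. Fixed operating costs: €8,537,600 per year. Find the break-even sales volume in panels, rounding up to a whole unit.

Contribution margin per unit = €380.93 − €170.69 = €210.24.
Break-even volume = fixed costs ÷ CM per unit = €8,537,600 ÷ €210.24 = 40,608.83, so 40,609 panels.

40,609 panels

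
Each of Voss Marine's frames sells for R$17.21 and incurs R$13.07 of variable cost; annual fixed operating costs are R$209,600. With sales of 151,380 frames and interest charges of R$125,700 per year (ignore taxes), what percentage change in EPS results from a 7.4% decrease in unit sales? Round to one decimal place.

-15.9%

Total contribution margin = 151,380 × R$4.14 = R$626,713.20.
Operating income = contribution − fixed costs = R$626,713.20 − R$209,600 = R$417,113.20.
Interest = R$125,700.00, so EBIT − I = R$291,413.20.
DCL = total CM / (EBIT − I) = R$626,713.20 / R$291,413.20 = 2.1506.
EPS therefore changes by 2.1506 × (-7.4%) = -15.9%.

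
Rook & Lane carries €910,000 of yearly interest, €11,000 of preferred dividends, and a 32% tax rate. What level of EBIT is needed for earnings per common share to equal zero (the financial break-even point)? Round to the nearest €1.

Preferred dividends are paid after tax, so their pre-tax equivalent is €11,000 ÷ (1 − 0.32) = €16,176.47.
Financial break-even EBIT = interest + D_p ÷ (1 − t) = €910,000 + €16,176.47 = €926,176.47.

€926,176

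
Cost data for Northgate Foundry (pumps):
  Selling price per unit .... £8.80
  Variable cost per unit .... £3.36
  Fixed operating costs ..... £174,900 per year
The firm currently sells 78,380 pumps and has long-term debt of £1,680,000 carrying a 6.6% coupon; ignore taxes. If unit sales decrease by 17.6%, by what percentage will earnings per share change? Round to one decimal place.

Contribution at this volume is 78,380 × £5.44 = £426,387.20.
Subtracting fixed costs: EBIT = £426,387.20 − £174,900 = £251,487.20.
Interest = £110,880.00, so EBIT − I = £140,607.20.
DCL = total CM / (EBIT − I) = £426,387.20 / £140,607.20 = 3.0325.
EPS therefore changes by 3.0325 × (-17.6%) = -53.4%.

-53.4%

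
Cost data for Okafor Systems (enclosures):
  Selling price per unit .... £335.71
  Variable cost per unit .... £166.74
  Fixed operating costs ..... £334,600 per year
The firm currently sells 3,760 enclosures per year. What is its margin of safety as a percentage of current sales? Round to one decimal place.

47.3%

Contribution margin per unit = £335.71 − £166.74 = £168.97. Break-even units = £334,600 ÷ £168.97 = 1,980.23; break-even revenue = 1,980.23 × £335.71 = £664,784.08.
Actual sales revenue = 3,760 × £335.71 = £1,262,269.60.
Margin of safety = (£1,262,269.60 − £664,784.08) ÷ £1,262,269.60 = 47.3%.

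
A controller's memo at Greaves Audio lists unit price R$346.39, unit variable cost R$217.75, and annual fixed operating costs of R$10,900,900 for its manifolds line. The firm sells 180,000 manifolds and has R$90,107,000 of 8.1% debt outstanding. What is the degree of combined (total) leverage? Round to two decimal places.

Total contribution margin = 180,000 × R$128.64 = R$23,155,200.00.
Operating income = contribution − fixed costs = R$23,155,200.00 − R$10,900,900 = R$12,254,300.00. Interest = R$7,298,667.00, so EBIT − I = R$4,955,633.00.
Degree of total leverage = total CM / (EBIT − interest) = R$23,155,200.00 / R$4,955,633.00 = 4.6725.

4.67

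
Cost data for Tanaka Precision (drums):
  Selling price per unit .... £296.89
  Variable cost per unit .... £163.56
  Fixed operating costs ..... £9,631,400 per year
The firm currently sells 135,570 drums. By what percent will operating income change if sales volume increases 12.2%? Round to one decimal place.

+26.1%

Contribution at this volume is 135,570 × £133.33 = £18,075,548.10.
EBIT = £18,075,548.10 − £9,631,400 = £8,444,148.10.
DOL = contribution ÷ EBIT = £18,075,548.10 ÷ £8,444,148.10 = 2.1406.
%ΔEBIT = DOL × %ΔSales = 2.1406 × +12.2% = +26.1%.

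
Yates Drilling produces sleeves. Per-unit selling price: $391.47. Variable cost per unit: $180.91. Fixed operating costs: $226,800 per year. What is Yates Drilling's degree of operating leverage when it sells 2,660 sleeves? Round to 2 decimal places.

At 2,660 units, contribution = 2,660 × $210.56 = $560,089.60.
Operating income = contribution − fixed costs = $560,089.60 − $226,800 = $333,289.60.
Degree of operating leverage = $560,089.60 / $333,289.60 = 1.6805.

1.68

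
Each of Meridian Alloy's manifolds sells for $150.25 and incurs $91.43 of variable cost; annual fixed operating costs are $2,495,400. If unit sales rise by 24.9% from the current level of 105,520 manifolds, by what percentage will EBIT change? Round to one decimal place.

Contribution at this volume is 105,520 × $58.82 = $6,206,686.40.
Subtracting fixed costs: EBIT = $6,206,686.40 − $2,495,400 = $3,711,286.40.
DOL = contribution ÷ EBIT = $6,206,686.40 ÷ $3,711,286.40 = 1.6724.
So EBIT moves 1.6724 × (+24.9%) = +41.6%.

+41.6%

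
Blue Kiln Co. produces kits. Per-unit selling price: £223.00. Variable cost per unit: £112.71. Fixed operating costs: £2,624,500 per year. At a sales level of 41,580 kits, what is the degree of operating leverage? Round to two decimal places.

Contribution at this volume is 41,580 × £110.29 = £4,585,858.20.
EBIT = £4,585,858.20 − £2,624,500 = £1,961,358.20.
So DOL = total CM / EBIT = £4,585,858.20 / £1,961,358.20 = 2.3381.

2.34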